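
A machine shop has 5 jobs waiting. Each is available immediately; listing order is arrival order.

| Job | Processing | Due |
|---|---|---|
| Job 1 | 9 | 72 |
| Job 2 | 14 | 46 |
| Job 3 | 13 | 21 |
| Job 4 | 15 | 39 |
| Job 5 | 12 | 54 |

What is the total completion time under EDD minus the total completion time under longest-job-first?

-3

EDD (increasing due date): Job 3 Job 4 Job 2 Job 5 Job 1.
Job 3: 0→13
Job 4: 13→28
Job 2: 28→42
Job 5: 42→54
Job 1: 54→63
Sum = 13+28+42+54+63 = 200.
LPT (decreasing processing time): Job 4 Job 2 Job 3 Job 5 Job 1.
Job 4: 0→15
Job 2: 15→29
Job 3: 29→42
Job 5: 42→54
Job 1: 54→63
Sum = 15+29+42+54+63 = 203.
Difference = 200 − 203 = -3.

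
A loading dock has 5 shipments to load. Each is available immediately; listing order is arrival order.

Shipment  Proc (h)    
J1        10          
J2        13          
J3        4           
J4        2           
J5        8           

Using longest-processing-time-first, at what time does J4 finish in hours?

LPT (decreasing processing time): J2 J1 J5 J3 J4.
J2: 0→13
J1: 13→23
J5: 23→31
J3: 31→35
J4: 35→37

37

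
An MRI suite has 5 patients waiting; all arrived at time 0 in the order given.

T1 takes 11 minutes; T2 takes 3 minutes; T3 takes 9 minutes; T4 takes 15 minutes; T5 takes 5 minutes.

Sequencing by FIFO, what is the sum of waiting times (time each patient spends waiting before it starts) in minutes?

86

FIFO (arrival order): T1 T2 T3 T4 T5.
T1: waits 0, runs 0→11
T2: waits 11, runs 11→14
T3: waits 14, runs 14→23
T4: waits 23, runs 23→38
T5: waits 38, runs 38→43
Sum = 0+11+14+23+38 = 86.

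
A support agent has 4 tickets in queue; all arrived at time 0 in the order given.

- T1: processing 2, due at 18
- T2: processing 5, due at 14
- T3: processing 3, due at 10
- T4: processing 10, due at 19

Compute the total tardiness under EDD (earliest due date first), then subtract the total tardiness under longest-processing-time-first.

EDD (increasing due date): T3 T2 T1 T4.
T3: 0→3, due 10, tardiness 0
T2: 3→8, due 14, tardiness 0
T1: 8→10, due 18, tardiness 0
T4: 10→20, due 19, tardiness 1
Sum = 0+0+0+1 = 1.
LPT (decreasing processing time): T4 T2 T3 T1.
T4: 0→10, due 19, tardiness 0
T2: 10→15, due 14, tardiness 1
T3: 15→18, due 10, tardiness 8
T1: 18→20, due 18, tardiness 2
Sum = 0+1+8+2 = 11.
Difference = 1 − 11 = -10.

-10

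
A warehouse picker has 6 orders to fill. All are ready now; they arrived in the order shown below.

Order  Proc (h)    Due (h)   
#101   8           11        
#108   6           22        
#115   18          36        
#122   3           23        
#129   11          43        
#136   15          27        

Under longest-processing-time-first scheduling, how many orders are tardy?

5

LPT (decreasing processing time): #115 #136 #129 #101 #108 #122.
#115: 0→18, due 36, tardiness 0
#136: 18→33, due 27, tardiness 6
#129: 33→44, due 43, tardiness 1
#101: 44→52, due 11, tardiness 41
#108: 52→58, due 22, tardiness 36
#122: 58→61, due 23, tardiness 38
Late orders: 5.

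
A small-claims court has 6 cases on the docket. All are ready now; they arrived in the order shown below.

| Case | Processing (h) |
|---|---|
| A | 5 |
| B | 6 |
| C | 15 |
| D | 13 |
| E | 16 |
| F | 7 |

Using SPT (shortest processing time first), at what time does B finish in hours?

SPT (increasing processing time): A B F D C E.
A: 0→5
B: 5→11

11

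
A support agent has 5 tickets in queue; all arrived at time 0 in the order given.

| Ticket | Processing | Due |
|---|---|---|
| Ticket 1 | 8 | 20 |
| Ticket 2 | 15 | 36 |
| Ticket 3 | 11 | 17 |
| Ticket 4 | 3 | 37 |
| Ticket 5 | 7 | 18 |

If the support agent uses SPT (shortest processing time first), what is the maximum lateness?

12

SPT (increasing processing time): Ticket 4 Ticket 5 Ticket 1 Ticket 3 Ticket 2.
Ticket 4: 0→3, due 37, lateness -34
Ticket 5: 3→10, due 18, lateness -8
Ticket 1: 10→18, due 20, lateness -2
Ticket 3: 18→29, due 17, lateness 12
Ticket 2: 29→44, due 36, lateness 8
Maximum = 12.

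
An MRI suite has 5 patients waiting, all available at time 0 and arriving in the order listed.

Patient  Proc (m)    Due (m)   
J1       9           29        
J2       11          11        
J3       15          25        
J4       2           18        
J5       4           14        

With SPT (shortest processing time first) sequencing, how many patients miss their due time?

SPT (increasing processing time): J4 J5 J1 J2 J3.
J4: 0→2, due 18, tardiness 0
J5: 2→6, due 14, tardiness 0
J1: 6→15, due 29, tardiness 0
J2: 15→26, due 11, tardiness 15
J3: 26→41, due 25, tardiness 16
Late patients: 2.

2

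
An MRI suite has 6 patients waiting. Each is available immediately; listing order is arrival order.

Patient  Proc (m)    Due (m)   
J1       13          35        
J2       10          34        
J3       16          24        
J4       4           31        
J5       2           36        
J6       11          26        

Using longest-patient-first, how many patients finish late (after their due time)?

4

LPT (decreasing processing time): J3 J1 J6 J2 J4 J5.
J3: 0→16, due 24, tardiness 0
J1: 16→29, due 35, tardiness 0
J6: 29→40, due 26, tardiness 14
J2: 40→50, due 34, tardiness 16
J4: 50→54, due 31, tardiness 23
J5: 54→56, due 36, tardiness 20
Late patients: 4.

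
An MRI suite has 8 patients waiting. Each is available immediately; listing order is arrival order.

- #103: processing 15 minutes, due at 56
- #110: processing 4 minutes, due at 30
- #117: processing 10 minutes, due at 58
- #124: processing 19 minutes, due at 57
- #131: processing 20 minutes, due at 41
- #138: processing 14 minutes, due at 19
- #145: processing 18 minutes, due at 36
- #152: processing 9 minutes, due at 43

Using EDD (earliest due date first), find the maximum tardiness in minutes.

EDD (increasing due date): #138 #110 #145 #131 #152 #103 #124 #117.
#138: 0→14, due 19, tardiness 0
#110: 14→18, due 30, tardiness 0
#145: 18→36, due 36, tardiness 0
#131: 36→56, due 41, tardiness 15
#152: 56→65, due 43, tardiness 22
#103: 65→80, due 56, tardiness 24
#124: 80→99, due 57, tardiness 42
#117: 99→109, due 58, tardiness 51
Maximum = 51.

51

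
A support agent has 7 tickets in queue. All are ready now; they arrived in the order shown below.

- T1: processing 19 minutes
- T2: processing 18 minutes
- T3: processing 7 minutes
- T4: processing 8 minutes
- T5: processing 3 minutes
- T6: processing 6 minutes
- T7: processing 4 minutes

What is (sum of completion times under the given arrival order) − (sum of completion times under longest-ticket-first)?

FIFO (arrival order): T1 T2 T3 T4 T5 T6 T7.
T1: 0→19
T2: 19→37
T3: 37→44
T4: 44→52
T5: 52→55
T6: 55→61
T7: 61→65
Sum = 19+37+44+52+55+61+65 = 333.
LPT (decreasing processing time): T1 T2 T4 T3 T6 T7 T5.
T1: 0→19
T2: 19→37
T4: 37→45
T3: 45→52
T6: 52→58
T7: 58→62
T5: 62→65
Sum = 19+37+45+52+58+62+65 = 338.
Difference = 333 − 338 = -5.

-5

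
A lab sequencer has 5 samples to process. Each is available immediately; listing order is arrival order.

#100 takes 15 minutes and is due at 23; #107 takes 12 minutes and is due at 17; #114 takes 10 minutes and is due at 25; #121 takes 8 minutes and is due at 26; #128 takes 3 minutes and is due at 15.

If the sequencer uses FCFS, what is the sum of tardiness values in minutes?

FIFO (arrival order): #100 #107 #114 #121 #128.
#100: 0→15, due 23, tardiness 0
#107: 15→27, due 17, tardiness 10
#114: 27→37, due 25, tardiness 12
#121: 37→45, due 26, tardiness 19
#128: 45→48, due 15, tardiness 33
Sum = 0+10+12+19+33 = 74.

74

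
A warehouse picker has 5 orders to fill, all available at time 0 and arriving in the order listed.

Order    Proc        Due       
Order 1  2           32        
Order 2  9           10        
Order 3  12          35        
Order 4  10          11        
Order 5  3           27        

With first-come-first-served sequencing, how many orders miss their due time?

FIFO (arrival order): Order 1 Order 2 Order 3 Order 4 Order 5.
Order 1: 0→2, due 32, tardiness 0
Order 2: 2→11, due 10, tardiness 1
Order 3: 11→23, due 35, tardiness 0
Order 4: 23→33, due 11, tardiness 22
Order 5: 33→36, due 27, tardiness 9
Late orders: 3.

3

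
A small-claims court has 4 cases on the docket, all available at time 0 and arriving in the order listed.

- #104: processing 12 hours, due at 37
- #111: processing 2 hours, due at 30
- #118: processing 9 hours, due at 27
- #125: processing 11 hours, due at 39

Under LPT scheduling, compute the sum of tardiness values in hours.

9

LPT (decreasing processing time): #104 #125 #118 #111.
#104: 0→12, due 37, tardiness 0
#125: 12→23, due 39, tardiness 0
#118: 23→32, due 27, tardiness 5
#111: 32→34, due 30, tardiness 4
Sum = 0+0+5+4 = 9.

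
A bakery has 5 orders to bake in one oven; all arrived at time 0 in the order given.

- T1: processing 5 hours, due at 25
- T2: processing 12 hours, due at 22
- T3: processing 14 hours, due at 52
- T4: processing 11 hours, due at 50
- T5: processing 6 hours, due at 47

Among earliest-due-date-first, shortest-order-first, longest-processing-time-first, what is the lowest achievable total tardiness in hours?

EDD (increasing due date): T2 T1 T5 T4 T3.
T2: 0→12, due 22, tardiness 0
T1: 12→17, due 25, tardiness 0
T5: 17→23, due 47, tardiness 0
T4: 23→34, due 50, tardiness 0
T3: 34→48, due 52, tardiness 0
Sum = 0+0+0+0+0 = 0.
SPT (increasing processing time): T1 T5 T4 T2 T3.
T1: 0→5, due 25, tardiness 0
T5: 5→11, due 47, tardiness 0
T4: 11→22, due 50, tardiness 0
T2: 22→34, due 22, tardiness 12
T3: 34→48, due 52, tardiness 0
Sum = 0+0+0+12+0 = 12.
LPT (decreasing processing time): T3 T2 T4 T5 T1.
T3: 0→14, due 52, tardiness 0
T2: 14→26, due 22, tardiness 4
T4: 26→37, due 50, tardiness 0
T5: 37→43, due 47, tardiness 0
T1: 43→48, due 25, tardiness 23
Sum = 0+4+0+0+23 = 27.
EDD 0, SPT 12, LPT 27 → minimum 0.

0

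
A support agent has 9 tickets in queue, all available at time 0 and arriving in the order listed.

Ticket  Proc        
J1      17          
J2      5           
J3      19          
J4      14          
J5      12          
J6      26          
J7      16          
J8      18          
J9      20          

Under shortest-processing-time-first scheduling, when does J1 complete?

SPT (increasing processing time): J2 J5 J4 J7 J1 J8 J3 J9 J6.
J2: 0→5
J5: 5→17
J4: 17→31
J7: 31→47
J1: 47→64

64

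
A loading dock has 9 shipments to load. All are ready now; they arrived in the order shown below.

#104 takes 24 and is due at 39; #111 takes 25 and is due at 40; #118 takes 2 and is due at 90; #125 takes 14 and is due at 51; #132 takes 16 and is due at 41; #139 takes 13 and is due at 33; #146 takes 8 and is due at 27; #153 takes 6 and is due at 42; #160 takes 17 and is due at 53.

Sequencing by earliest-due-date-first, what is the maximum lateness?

EDD (increasing due date): #146 #139 #104 #111 #132 #153 #125 #160 #118.
#146: 0→8, due 27, lateness -19
#139: 8→21, due 33, lateness -12
#104: 21→45, due 39, lateness 6
#111: 45→70, due 40, lateness 30
#132: 70→86, due 41, lateness 45
#153: 86→92, due 42, lateness 50
#125: 92→106, due 51, lateness 55
#160: 106→123, due 53, lateness 70
#118: 123→125, due 90, lateness 35
Maximum = 70.

70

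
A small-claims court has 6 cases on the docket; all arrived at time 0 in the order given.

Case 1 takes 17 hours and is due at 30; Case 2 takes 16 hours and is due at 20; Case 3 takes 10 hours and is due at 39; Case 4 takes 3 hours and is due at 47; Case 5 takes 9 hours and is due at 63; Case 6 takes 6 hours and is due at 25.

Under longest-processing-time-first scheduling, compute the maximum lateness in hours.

33

LPT (decreasing processing time): Case 1 Case 2 Case 3 Case 5 Case 6 Case 4.
Case 1: 0→17, due 30, lateness -13
Case 2: 17→33, due 20, lateness 13
Case 3: 33→43, due 39, lateness 4
Case 5: 43→52, due 63, lateness -11
Case 6: 52→58, due 25, lateness 33
Case 4: 58→61, due 47, lateness 14
Maximum = 33.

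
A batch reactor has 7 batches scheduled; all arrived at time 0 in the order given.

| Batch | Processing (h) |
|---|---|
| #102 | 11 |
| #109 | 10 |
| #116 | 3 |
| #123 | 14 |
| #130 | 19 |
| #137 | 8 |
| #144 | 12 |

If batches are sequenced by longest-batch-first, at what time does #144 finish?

45

LPT (decreasing processing time): #130 #123 #144 #102 #109 #137 #116.
#130: 0→19
#123: 19→33
#144: 33→45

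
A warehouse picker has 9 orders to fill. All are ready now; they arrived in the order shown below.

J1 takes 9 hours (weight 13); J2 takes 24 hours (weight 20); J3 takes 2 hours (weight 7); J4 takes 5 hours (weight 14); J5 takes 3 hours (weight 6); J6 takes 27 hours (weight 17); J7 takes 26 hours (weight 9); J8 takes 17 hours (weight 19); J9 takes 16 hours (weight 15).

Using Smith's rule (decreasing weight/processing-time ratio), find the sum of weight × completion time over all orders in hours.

WSPT (decreasing weight/processing-time ratio): J3 J4 J5 J1 J8 J9 J2 J6 J7.
J3: finishes 2, weight 7, w·C = 14
J4: finishes 7, weight 14, w·C = 98
J5: finishes 10, weight 6, w·C = 60
J1: finishes 19, weight 13, w·C = 247
J8: finishes 36, weight 19, w·C = 684
J9: finishes 52, weight 15, w·C = 780
J2: finishes 76, weight 20, w·C = 1520
J6: finishes 103, weight 17, w·C = 1751
J7: finishes 129, weight 9, w·C = 1161
Sum = 14+98+60+247+684+780+1520+1751+1161 = 6315.

6315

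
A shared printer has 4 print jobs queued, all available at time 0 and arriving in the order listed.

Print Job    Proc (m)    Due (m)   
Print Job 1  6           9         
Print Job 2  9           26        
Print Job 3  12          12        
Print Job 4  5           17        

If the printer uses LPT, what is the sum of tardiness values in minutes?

33

LPT (decreasing processing time): Print Job 3 Print Job 2 Print Job 1 Print Job 4.
Print Job 3: 0→12, due 12, tardiness 0
Print Job 2: 12→21, due 26, tardiness 0
Print Job 1: 21→27, due 9, tardiness 18
Print Job 4: 27→32, due 17, tardiness 15
Sum = 0+0+18+15 = 33.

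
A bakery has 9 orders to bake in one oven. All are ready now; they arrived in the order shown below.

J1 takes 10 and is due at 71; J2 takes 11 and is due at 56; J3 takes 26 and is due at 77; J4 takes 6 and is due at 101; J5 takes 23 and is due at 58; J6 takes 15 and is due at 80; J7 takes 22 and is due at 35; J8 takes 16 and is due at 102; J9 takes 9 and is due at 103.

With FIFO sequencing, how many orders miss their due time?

5

FIFO (arrival order): J1 J2 J3 J4 J5 J6 J7 J8 J9.
J1: 0→10, due 71, tardiness 0
J2: 10→21, due 56, tardiness 0
J3: 21→47, due 77, tardiness 0
J4: 47→53, due 101, tardiness 0
J5: 53→76, due 58, tardiness 18
J6: 76→91, due 80, tardiness 11
J7: 91→113, due 35, tardiness 78
J8: 113→129, due 102, tardiness 27
J9: 129→138, due 103, tardiness 35
Late orders: 5.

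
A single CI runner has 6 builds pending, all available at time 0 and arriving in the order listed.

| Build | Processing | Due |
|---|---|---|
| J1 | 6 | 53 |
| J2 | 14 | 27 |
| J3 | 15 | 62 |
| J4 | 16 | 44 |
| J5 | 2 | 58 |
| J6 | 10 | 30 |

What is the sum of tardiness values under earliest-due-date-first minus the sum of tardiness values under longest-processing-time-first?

EDD (increasing due date): J2 J6 J4 J1 J5 J3.
J2: 0→14, due 27, tardiness 0
J6: 14→24, due 30, tardiness 0
J4: 24→40, due 44, tardiness 0
J1: 40→46, due 53, tardiness 0
J5: 46→48, due 58, tardiness 0
J3: 48→63, due 62, tardiness 1
Sum = 0+0+0+0+0+1 = 1.
LPT (decreasing processing time): J4 J3 J2 J6 J1 J5.
J4: 0→16, due 44, tardiness 0
J3: 16→31, due 62, tardiness 0
J2: 31→45, due 27, tardiness 18
J6: 45→55, due 30, tardiness 25
J1: 55→61, due 53, tardiness 8
J5: 61→63, due 58, tardiness 5
Sum = 0+0+18+25+8+5 = 56.
Difference = 1 − 56 = -55.

-55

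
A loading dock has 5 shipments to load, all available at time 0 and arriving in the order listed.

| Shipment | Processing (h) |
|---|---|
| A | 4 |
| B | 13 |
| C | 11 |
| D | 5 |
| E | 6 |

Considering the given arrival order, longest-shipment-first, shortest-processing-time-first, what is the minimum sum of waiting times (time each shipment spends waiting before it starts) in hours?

54

FIFO (arrival order): A B C D E.
A: waits 0, runs 0→4
B: waits 4, runs 4→17
C: waits 17, runs 17→28
D: waits 28, runs 28→33
E: waits 33, runs 33→39
Sum = 0+4+17+28+33 = 82.
LPT (decreasing processing time): B C E D A.
B: waits 0, runs 0→13
C: waits 13, runs 13→24
E: waits 24, runs 24→30
D: waits 30, runs 30→35
A: waits 35, runs 35→39
Sum = 0+13+24+30+35 = 102.
SPT (increasing processing time): A D E C B.
A: waits 0, runs 0→4
D: waits 4, runs 4→9
E: waits 9, runs 9→15
C: waits 15, runs 15→26
B: waits 26, runs 26→39
Sum = 0+4+9+15+26 = 54.
FIFO 82, LPT 102, SPT 54 → minimum 54.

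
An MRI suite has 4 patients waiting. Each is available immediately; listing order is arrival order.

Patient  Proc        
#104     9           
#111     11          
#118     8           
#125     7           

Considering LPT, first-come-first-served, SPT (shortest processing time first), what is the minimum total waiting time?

46

LPT (decreasing processing time): #111 #104 #118 #125.
#111: waits 0, runs 0→11
#104: waits 11, runs 11→20
#118: waits 20, runs 20→28
#125: waits 28, runs 28→35
Sum = 0+11+20+28 = 59.
FIFO (arrival order): #104 #111 #118 #125.
#104: waits 0, runs 0→9
#111: waits 9, runs 9→20
#118: waits 20, runs 20→28
#125: waits 28, runs 28→35
Sum = 0+9+20+28 = 57.
SPT (increasing processing time): #125 #118 #104 #111.
#125: waits 0, runs 0→7
#118: waits 7, runs 7→15
#104: waits 15, runs 15→24
#111: waits 24, runs 24→35
Sum = 0+7+15+24 = 46.
LPT 59, FIFO 57, SPT 46 → minimum 46.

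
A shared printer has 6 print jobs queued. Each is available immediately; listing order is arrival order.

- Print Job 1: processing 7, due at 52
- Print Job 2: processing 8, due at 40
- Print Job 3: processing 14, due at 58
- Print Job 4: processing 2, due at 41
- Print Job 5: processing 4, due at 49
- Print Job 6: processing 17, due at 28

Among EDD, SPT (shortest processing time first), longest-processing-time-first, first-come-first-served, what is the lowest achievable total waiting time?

EDD (increasing due date): Print Job 6 Print Job 2 Print Job 4 Print Job 5 Print Job 1 Print Job 3.
Print Job 6: waits 0, runs 0→17
Print Job 2: waits 17, runs 17→25
Print Job 4: waits 25, runs 25→27
Print Job 5: waits 27, runs 27→31
Print Job 1: waits 31, runs 31→38
Print Job 3: waits 38, runs 38→52
Sum = 0+17+25+27+31+38 = 138.
SPT (increasing processing time): Print Job 4 Print Job 5 Print Job 1 Print Job 2 Print Job 3 Print Job 6.
Print Job 4: waits 0, runs 0→2
Print Job 5: waits 2, runs 2→6
Print Job 1: waits 6, runs 6→13
Print Job 2: waits 13, runs 13→21
Print Job 3: waits 21, runs 21→35
Print Job 6: waits 35, runs 35→52
Sum = 0+2+6+13+21+35 = 77.
LPT (decreasing processing time): Print Job 6 Print Job 3 Print Job 2 Print Job 1 Print Job 5 Print Job 4.
Print Job 6: waits 0, runs 0→17
Print Job 3: waits 17, runs 17→31
Print Job 2: waits 31, runs 31→39
Print Job 1: waits 39, runs 39→46
Print Job 5: waits 46, runs 46→50
Print Job 4: waits 50, runs 50→52
Sum = 0+17+31+39+46+50 = 183.
FIFO (arrival order): Print Job 1 Print Job 2 Print Job 3 Print Job 4 Print Job 5 Print Job 6.
Print Job 1: waits 0, runs 0→7
Print Job 2: waits 7, runs 7→15
Print Job 3: waits 15, runs 15→29
Print Job 4: waits 29, runs 29→31
Print Job 5: waits 31, runs 31→35
Print Job 6: waits 35, runs 35→52
Sum = 0+7+15+29+31+35 = 117.
EDD 138, SPT 77, LPT 183, FIFO 117 → minimum 77.

77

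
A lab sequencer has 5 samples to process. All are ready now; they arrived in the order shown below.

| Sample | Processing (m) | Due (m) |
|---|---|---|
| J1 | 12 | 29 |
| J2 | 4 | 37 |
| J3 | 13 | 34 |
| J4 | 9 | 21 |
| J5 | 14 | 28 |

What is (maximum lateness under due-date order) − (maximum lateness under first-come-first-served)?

-9

EDD (increasing due date): J4 J5 J1 J3 J2.
J4: 0→9, due 21, lateness -12
J5: 9→23, due 28, lateness -5
J1: 23→35, due 29, lateness 6
J3: 35→48, due 34, lateness 14
J2: 48→52, due 37, lateness 15
Maximum = 15.
FIFO (arrival order): J1 J2 J3 J4 J5.
J1: 0→12, due 29, lateness -17
J2: 12→16, due 37, lateness -21
J3: 16→29, due 34, lateness -5
J4: 29→38, due 21, lateness 17
J5: 38→52, due 28, lateness 24
Maximum = 24.
Difference = 15 − 24 = -9.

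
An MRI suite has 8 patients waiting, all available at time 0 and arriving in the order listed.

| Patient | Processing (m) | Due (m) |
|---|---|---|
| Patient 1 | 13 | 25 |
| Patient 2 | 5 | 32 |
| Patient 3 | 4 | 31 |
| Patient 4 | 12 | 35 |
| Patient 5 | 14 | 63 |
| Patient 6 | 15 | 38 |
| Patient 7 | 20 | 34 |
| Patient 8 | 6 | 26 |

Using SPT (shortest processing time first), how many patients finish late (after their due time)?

SPT (increasing processing time): Patient 3 Patient 2 Patient 8 Patient 4 Patient 1 Patient 5 Patient 6 Patient 7.
Patient 3: 0→4, due 31, tardiness 0
Patient 2: 4→9, due 32, tardiness 0
Patient 8: 9→15, due 26, tardiness 0
Patient 4: 15→27, due 35, tardiness 0
Patient 1: 27→40, due 25, tardiness 15
Patient 5: 40→54, due 63, tardiness 0
Patient 6: 54→69, due 38, tardiness 31
Patient 7: 69→89, due 34, tardiness 55
Late patients: 3.

3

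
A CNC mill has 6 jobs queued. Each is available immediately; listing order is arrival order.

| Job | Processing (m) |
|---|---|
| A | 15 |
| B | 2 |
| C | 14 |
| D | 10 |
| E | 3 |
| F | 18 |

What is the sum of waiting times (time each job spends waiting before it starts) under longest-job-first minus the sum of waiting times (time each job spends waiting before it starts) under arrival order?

LPT (decreasing processing time): F A C D E B.
F: waits 0, runs 0→18
A: waits 18, runs 18→33
C: waits 33, runs 33→47
D: waits 47, runs 47→57
E: waits 57, runs 57→60
B: waits 60, runs 60→62
Sum = 0+18+33+47+57+60 = 215.
FIFO (arrival order): A B C D E F.
A: waits 0, runs 0→15
B: waits 15, runs 15→17
C: waits 17, runs 17→31
D: waits 31, runs 31→41
E: waits 41, runs 41→44
F: waits 44, runs 44→62
Sum = 0+15+17+31+41+44 = 148.
Difference = 215 − 148 = 67.

67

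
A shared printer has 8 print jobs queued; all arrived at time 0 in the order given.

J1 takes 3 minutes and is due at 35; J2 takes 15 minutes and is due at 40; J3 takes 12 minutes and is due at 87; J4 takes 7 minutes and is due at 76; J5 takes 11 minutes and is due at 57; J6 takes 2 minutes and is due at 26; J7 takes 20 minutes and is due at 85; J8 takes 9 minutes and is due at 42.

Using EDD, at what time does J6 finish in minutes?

EDD (increasing due date): J6 J1 J2 J8 J5 J4 J7 J3.
J6: 0→2

2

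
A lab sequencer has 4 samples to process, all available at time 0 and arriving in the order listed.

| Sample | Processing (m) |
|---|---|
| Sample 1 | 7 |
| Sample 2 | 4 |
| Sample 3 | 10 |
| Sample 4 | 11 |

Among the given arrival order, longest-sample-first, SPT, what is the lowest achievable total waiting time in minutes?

FIFO (arrival order): Sample 1 Sample 2 Sample 3 Sample 4.
Sample 1: waits 0, runs 0→7
Sample 2: waits 7, runs 7→11
Sample 3: waits 11, runs 11→21
Sample 4: waits 21, runs 21→32
Sum = 0+7+11+21 = 39.
LPT (decreasing processing time): Sample 4 Sample 3 Sample 1 Sample 2.
Sample 4: waits 0, runs 0→11
Sample 3: waits 11, runs 11→21
Sample 1: waits 21, runs 21→28
Sample 2: waits 28, runs 28→32
Sum = 0+11+21+28 = 60.
SPT (increasing processing time): Sample 2 Sample 1 Sample 3 Sample 4.
Sample 2: waits 0, runs 0→4
Sample 1: waits 4, runs 4→11
Sample 3: waits 11, runs 11→21
Sample 4: waits 21, runs 21→32
Sum = 0+4+11+21 = 36.
FIFO 39, LPT 60, SPT 36 → minimum 36.

36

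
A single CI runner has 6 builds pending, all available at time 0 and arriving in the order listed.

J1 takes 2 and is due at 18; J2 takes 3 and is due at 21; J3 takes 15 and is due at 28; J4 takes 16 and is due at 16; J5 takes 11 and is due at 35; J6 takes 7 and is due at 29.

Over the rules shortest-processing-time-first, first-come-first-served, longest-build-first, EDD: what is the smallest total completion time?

SPT (increasing processing time): J1 J2 J6 J5 J3 J4.
J1: 0→2
J2: 2→5
J6: 5→12
J5: 12→23
J3: 23→38
J4: 38→54
Sum = 2+5+12+23+38+54 = 134.
FIFO (arrival order): J1 J2 J3 J4 J5 J6.
J1: 0→2
J2: 2→5
J3: 5→20
J4: 20→36
J5: 36→47
J6: 47→54
Sum = 2+5+20+36+47+54 = 164.
LPT (decreasing processing time): J4 J3 J5 J6 J2 J1.
J4: 0→16
J3: 16→31
J5: 31→42
J6: 42→49
J2: 49→52
J1: 52→54
Sum = 16+31+42+49+52+54 = 244.
EDD (increasing due date): J4 J1 J2 J3 J6 J5.
J4: 0→16
J1: 16→18
J2: 18→21
J3: 21→36
J6: 36→43
J5: 43→54
Sum = 16+18+21+36+43+54 = 188.
SPT 134, FIFO 164, LPT 244, EDD 188 → minimum 134.

134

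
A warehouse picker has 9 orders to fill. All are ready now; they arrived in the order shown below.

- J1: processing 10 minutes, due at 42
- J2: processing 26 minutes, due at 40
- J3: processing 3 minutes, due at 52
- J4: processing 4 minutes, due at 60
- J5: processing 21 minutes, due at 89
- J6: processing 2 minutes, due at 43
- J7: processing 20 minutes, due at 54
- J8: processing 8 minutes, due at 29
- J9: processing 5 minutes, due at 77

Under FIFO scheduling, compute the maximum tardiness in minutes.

FIFO (arrival order): J1 J2 J3 J4 J5 J6 J7 J8 J9.
J1: 0→10, due 42, tardiness 0
J2: 10→36, due 40, tardiness 0
J3: 36→39, due 52, tardiness 0
J4: 39→43, due 60, tardiness 0
J5: 43→64, due 89, tardiness 0
J6: 64→66, due 43, tardiness 23
J7: 66→86, due 54, tardiness 32
J8: 86→94, due 29, tardiness 65
J9: 94→99, due 77, tardiness 22
Maximum = 65.

65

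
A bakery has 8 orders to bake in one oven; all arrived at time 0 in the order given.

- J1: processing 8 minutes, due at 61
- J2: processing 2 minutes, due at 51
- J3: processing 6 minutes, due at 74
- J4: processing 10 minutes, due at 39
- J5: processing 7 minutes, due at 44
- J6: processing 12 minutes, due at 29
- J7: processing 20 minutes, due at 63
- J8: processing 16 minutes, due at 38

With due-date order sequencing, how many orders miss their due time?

EDD (increasing due date): J6 J8 J4 J5 J2 J1 J7 J3.
J6: 0→12, due 29, tardiness 0
J8: 12→28, due 38, tardiness 0
J4: 28→38, due 39, tardiness 0
J5: 38→45, due 44, tardiness 1
J2: 45→47, due 51, tardiness 0
J1: 47→55, due 61, tardiness 0
J7: 55→75, due 63, tardiness 12
J3: 75→81, due 74, tardiness 7
Late orders: 3.

3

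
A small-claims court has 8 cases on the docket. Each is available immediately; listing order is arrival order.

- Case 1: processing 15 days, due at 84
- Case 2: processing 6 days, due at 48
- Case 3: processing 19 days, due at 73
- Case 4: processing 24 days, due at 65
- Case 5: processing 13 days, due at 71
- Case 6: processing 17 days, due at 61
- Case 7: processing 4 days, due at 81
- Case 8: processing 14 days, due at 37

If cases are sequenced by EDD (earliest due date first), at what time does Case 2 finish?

20

EDD (increasing due date): Case 8 Case 2 Case 6 Case 4 Case 5 Case 3 Case 7 Case 1.
Case 8: 0→14
Case 2: 14→20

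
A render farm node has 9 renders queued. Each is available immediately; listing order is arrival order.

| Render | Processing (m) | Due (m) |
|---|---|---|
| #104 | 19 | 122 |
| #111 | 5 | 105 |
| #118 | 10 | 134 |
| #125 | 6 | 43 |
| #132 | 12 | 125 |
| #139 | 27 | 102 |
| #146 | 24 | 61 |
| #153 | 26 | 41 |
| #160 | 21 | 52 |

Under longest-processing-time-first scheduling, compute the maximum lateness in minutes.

LPT (decreasing processing time): #139 #153 #146 #160 #104 #132 #118 #125 #111.
#139: 0→27, due 102, lateness -75
#153: 27→53, due 41, lateness 12
#146: 53→77, due 61, lateness 16
#160: 77→98, due 52, lateness 46
#104: 98→117, due 122, lateness -5
#132: 117→129, due 125, lateness 4
#118: 129→139, due 134, lateness 5
#125: 139→145, due 43, lateness 102
#111: 145→150, due 105, lateness 45
Maximum = 102.

102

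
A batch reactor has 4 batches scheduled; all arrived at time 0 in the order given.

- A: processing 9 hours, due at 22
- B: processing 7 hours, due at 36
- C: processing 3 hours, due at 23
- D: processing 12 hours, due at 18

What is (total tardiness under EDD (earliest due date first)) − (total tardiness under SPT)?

EDD (increasing due date): D A C B.
D: 0→12, due 18, tardiness 0
A: 12→21, due 22, tardiness 0
C: 21→24, due 23, tardiness 1
B: 24→31, due 36, tardiness 0
Sum = 0+0+1+0 = 1.
SPT (increasing processing time): C B A D.
C: 0→3, due 23, tardiness 0
B: 3→10, due 36, tardiness 0
A: 10→19, due 22, tardiness 0
D: 19→31, due 18, tardiness 13
Sum = 0+0+0+13 = 13.
Difference = 1 − 13 = -12.

-12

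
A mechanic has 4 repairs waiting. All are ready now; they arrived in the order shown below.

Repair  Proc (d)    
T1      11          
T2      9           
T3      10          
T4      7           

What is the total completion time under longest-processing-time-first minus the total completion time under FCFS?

LPT (decreasing processing time): T1 T3 T2 T4.
T1: 0→11
T3: 11→21
T2: 21→30
T4: 30→37
Sum = 11+21+30+37 = 99.
FIFO (arrival order): T1 T2 T3 T4.
T1: 0→11
T2: 11→20
T3: 20→30
T4: 30→37
Sum = 11+20+30+37 = 98.
Difference = 99 − 98 = 1.

1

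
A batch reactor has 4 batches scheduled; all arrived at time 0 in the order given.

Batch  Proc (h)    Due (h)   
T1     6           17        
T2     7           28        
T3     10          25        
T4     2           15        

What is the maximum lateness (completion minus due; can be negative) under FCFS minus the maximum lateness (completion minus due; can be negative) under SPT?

10

FIFO (arrival order): T1 T2 T3 T4.
T1: 0→6, due 17, lateness -11
T2: 6→13, due 28, lateness -15
T3: 13→23, due 25, lateness -2
T4: 23→25, due 15, lateness 10
Maximum = 10.
SPT (increasing processing time): T4 T1 T2 T3.
T4: 0→2, due 15, lateness -13
T1: 2→8, due 17, lateness -9
T2: 8→15, due 28, lateness -13
T3: 15→25, due 25, lateness 0
Maximum = 0.
Difference = 10 − 0 = 10.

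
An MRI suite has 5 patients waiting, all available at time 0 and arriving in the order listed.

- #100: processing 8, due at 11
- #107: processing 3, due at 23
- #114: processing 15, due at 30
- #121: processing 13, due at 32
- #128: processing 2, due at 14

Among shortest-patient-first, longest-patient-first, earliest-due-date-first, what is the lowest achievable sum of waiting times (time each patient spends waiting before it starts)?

SPT (increasing processing time): #128 #107 #100 #121 #114.
#128: waits 0, runs 0→2
#107: waits 2, runs 2→5
#100: waits 5, runs 5→13
#121: waits 13, runs 13→26
#114: waits 26, runs 26→41
Sum = 0+2+5+13+26 = 46.
LPT (decreasing processing time): #114 #121 #100 #107 #128.
#114: waits 0, runs 0→15
#121: waits 15, runs 15→28
#100: waits 28, runs 28→36
#107: waits 36, runs 36→39
#128: waits 39, runs 39→41
Sum = 0+15+28+36+39 = 118.
EDD (increasing due date): #100 #128 #107 #114 #121.
#100: waits 0, runs 0→8
#128: waits 8, runs 8→10
#107: waits 10, runs 10→13
#114: waits 13, runs 13→28
#121: waits 28, runs 28→41
Sum = 0+8+10+13+28 = 59.
SPT 46, LPT 118, EDD 59 → minimum 46.

46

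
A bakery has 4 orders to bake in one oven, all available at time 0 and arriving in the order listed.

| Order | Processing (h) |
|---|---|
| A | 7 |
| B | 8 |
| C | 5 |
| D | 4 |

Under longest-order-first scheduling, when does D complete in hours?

24

LPT (decreasing processing time): B A C D.
B: 0→8
A: 8→15
C: 15→20
D: 20→24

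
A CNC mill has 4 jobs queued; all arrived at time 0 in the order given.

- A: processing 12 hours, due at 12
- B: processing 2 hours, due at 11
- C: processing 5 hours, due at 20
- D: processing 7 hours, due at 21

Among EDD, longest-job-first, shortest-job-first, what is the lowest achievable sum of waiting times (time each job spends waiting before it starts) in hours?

EDD (increasing due date): B A C D.
B: waits 0, runs 0→2
A: waits 2, runs 2→14
C: waits 14, runs 14→19
D: waits 19, runs 19→26
Sum = 0+2+14+19 = 35.
LPT (decreasing processing time): A D C B.
A: waits 0, runs 0→12
D: waits 12, runs 12→19
C: waits 19, runs 19→24
B: waits 24, runs 24→26
Sum = 0+12+19+24 = 55.
SPT (increasing processing time): B C D A.
B: waits 0, runs 0→2
C: waits 2, runs 2→7
D: waits 7, runs 7→14
A: waits 14, runs 14→26
Sum = 0+2+7+14 = 23.
EDD 35, LPT 55, SPT 23 → minimum 23.

23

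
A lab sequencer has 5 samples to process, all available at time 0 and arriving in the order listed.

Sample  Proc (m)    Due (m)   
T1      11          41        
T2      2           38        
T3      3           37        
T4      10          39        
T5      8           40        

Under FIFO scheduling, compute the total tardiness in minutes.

0

FIFO (arrival order): T1 T2 T3 T4 T5.
T1: 0→11, due 41, tardiness 0
T2: 11→13, due 38, tardiness 0
T3: 13→16, due 37, tardiness 0
T4: 16→26, due 39, tardiness 0
T5: 26→34, due 40, tardiness 0
Sum = 0+0+0+0+0 = 0.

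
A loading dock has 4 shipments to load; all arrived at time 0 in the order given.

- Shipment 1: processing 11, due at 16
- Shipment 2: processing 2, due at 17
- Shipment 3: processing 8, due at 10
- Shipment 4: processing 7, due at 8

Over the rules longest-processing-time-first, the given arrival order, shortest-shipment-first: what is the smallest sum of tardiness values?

LPT (decreasing processing time): Shipment 1 Shipment 3 Shipment 4 Shipment 2.
Shipment 1: 0→11, due 16, tardiness 0
Shipment 3: 11→19, due 10, tardiness 9
Shipment 4: 19→26, due 8, tardiness 18
Shipment 2: 26→28, due 17, tardiness 11
Sum = 0+9+18+11 = 38.
FIFO (arrival order): Shipment 1 Shipment 2 Shipment 3 Shipment 4.
Shipment 1: 0→11, due 16, tardiness 0
Shipment 2: 11→13, due 17, tardiness 0
Shipment 3: 13→21, due 10, tardiness 11
Shipment 4: 21→28, due 8, tardiness 20
Sum = 0+0+11+20 = 31.
SPT (increasing processing time): Shipment 2 Shipment 4 Shipment 3 Shipment 1.
Shipment 2: 0→2, due 17, tardiness 0
Shipment 4: 2→9, due 8, tardiness 1
Shipment 3: 9→17, due 10, tardiness 7
Shipment 1: 17→28, due 16, tardiness 12
Sum = 0+1+7+12 = 20.
LPT 38, FIFO 31, SPT 20 → minimum 20.

20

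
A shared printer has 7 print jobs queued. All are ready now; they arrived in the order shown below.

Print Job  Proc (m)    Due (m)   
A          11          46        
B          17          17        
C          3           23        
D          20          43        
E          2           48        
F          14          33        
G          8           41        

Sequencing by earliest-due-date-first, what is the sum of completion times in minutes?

EDD (increasing due date): B C F G D A E.
B: 0→17
C: 17→20
F: 20→34
G: 34→42
D: 42→62
A: 62→73
E: 73→75
Sum = 17+20+34+42+62+73+75 = 323.

323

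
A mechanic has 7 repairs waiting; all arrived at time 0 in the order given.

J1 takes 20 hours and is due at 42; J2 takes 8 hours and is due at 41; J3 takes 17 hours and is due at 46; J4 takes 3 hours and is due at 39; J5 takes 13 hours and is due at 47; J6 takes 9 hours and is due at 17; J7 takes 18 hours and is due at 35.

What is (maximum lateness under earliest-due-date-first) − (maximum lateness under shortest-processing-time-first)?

EDD (increasing due date): J6 J7 J4 J2 J1 J3 J5.
J6: 0→9, due 17, lateness -8
J7: 9→27, due 35, lateness -8
J4: 27→30, due 39, lateness -9
J2: 30→38, due 41, lateness -3
J1: 38→58, due 42, lateness 16
J3: 58→75, due 46, lateness 29
J5: 75→88, due 47, lateness 41
Maximum = 41.
SPT (increasing processing time): J4 J2 J6 J5 J3 J7 J1.
J4: 0→3, due 39, lateness -36
J2: 3→11, due 41, lateness -30
J6: 11→20, due 17, lateness 3
J5: 20→33, due 47, lateness -14
J3: 33→50, due 46, lateness 4
J7: 50→68, due 35, lateness 33
J1: 68→88, due 42, lateness 46
Maximum = 46.
Difference = 41 − 46 = -5.

-5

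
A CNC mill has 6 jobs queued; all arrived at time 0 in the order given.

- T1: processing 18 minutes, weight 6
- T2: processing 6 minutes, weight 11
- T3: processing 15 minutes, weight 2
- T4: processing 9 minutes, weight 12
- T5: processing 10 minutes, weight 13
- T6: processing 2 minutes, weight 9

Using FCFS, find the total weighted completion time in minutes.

2320

FIFO (arrival order): T1 T2 T3 T4 T5 T6.
T1: finishes 18, weight 6, w·C = 108
T2: finishes 24, weight 11, w·C = 264
T3: finishes 39, weight 2, w·C = 78
T4: finishes 48, weight 12, w·C = 576
T5: finishes 58, weight 13, w·C = 754
T6: finishes 60, weight 9, w·C = 540
Sum = 108+264+78+576+754+540 = 2320.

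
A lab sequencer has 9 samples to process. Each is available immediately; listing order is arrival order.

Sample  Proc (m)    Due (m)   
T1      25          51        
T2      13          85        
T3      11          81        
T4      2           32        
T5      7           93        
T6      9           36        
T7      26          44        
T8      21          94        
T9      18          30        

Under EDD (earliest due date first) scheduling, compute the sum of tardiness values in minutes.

EDD (increasing due date): T9 T4 T6 T7 T1 T3 T2 T5 T8.
T9: 0→18, due 30, tardiness 0
T4: 18→20, due 32, tardiness 0
T6: 20→29, due 36, tardiness 0
T7: 29→55, due 44, tardiness 11
T1: 55→80, due 51, tardiness 29
T3: 80→91, due 81, tardiness 10
T2: 91→104, due 85, tardiness 19
T5: 104→111, due 93, tardiness 18
T8: 111→132, due 94, tardiness 38
Sum = 0+0+0+11+29+10+19+18+38 = 125.

125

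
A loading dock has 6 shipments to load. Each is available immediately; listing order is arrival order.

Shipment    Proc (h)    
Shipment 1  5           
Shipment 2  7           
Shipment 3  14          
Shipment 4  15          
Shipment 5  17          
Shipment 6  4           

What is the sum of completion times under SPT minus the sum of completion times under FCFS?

SPT (increasing processing time): Shipment 6 Shipment 1 Shipment 2 Shipment 3 Shipment 4 Shipment 5.
Shipment 6: 0→4
Shipment 1: 4→9
Shipment 2: 9→16
Shipment 3: 16→30
Shipment 4: 30→45
Shipment 5: 45→62
Sum = 4+9+16+30+45+62 = 166.
FIFO (arrival order): Shipment 1 Shipment 2 Shipment 3 Shipment 4 Shipment 5 Shipment 6.
Shipment 1: 0→5
Shipment 2: 5→12
Shipment 3: 12→26
Shipment 4: 26→41
Shipment 5: 41→58
Shipment 6: 58→62
Sum = 5+12+26+41+58+62 = 204.
Difference = 166 − 204 = -38.

-38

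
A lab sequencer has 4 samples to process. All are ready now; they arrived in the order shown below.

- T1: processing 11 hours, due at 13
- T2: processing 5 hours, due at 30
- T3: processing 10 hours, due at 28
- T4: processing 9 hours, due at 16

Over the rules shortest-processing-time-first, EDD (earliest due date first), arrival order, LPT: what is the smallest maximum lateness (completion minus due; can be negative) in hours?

SPT (increasing processing time): T2 T4 T3 T1.
T2: 0→5, due 30, lateness -25
T4: 5→14, due 16, lateness -2
T3: 14→24, due 28, lateness -4
T1: 24→35, due 13, lateness 22
Maximum = 22.
EDD (increasing due date): T1 T4 T3 T2.
T1: 0→11, due 13, lateness -2
T4: 11→20, due 16, lateness 4
T3: 20→30, due 28, lateness 2
T2: 30→35, due 30, lateness 5
Maximum = 5.
FIFO (arrival order): T1 T2 T3 T4.
T1: 0→11, due 13, lateness -2
T2: 11→16, due 30, lateness -14
T3: 16→26, due 28, lateness -2
T4: 26→35, due 16, lateness 19
Maximum = 19.
LPT (decreasing processing time): T1 T3 T4 T2.
T1: 0→11, due 13, lateness -2
T3: 11→21, due 28, lateness -7
T4: 21→30, due 16, lateness 14
T2: 30→35, due 30, lateness 5
Maximum = 14.
SPT 22, EDD 5, FIFO 19, LPT 14 → minimum 5.

5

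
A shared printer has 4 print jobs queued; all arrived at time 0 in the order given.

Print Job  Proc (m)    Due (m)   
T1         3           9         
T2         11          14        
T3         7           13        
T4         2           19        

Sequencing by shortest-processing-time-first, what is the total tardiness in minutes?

SPT (increasing processing time): T4 T1 T3 T2.
T4: 0→2, due 19, tardiness 0
T1: 2→5, due 9, tardiness 0
T3: 5→12, due 13, tardiness 0
T2: 12→23, due 14, tardiness 9
Sum = 0+0+0+9 = 9.

9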